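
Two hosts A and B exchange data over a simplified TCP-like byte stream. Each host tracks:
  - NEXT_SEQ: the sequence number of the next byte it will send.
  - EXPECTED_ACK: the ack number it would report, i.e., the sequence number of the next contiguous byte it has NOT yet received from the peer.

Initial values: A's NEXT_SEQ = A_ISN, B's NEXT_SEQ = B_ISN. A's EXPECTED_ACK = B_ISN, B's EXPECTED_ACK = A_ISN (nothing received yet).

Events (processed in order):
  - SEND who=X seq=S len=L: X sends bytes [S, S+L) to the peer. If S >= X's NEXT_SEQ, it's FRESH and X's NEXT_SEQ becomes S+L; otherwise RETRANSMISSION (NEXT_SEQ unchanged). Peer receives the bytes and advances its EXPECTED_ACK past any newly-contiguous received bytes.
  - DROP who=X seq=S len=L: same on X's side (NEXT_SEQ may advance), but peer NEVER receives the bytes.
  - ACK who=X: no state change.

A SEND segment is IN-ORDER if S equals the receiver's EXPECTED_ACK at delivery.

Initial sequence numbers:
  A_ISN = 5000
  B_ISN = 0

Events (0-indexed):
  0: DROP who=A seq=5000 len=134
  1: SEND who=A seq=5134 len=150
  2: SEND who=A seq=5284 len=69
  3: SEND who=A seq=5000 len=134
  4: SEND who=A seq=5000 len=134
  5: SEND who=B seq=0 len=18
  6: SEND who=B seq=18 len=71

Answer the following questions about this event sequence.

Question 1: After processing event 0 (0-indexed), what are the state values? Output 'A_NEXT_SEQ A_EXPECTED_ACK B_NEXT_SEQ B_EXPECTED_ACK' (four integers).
After event 0: A_seq=5134 A_ack=0 B_seq=0 B_ack=5000

5134 0 0 5000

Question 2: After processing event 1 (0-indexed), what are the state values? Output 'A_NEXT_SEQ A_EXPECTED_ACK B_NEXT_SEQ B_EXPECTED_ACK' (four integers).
After event 0: A_seq=5134 A_ack=0 B_seq=0 B_ack=5000
After event 1: A_seq=5284 A_ack=0 B_seq=0 B_ack=5000

5284 0 0 5000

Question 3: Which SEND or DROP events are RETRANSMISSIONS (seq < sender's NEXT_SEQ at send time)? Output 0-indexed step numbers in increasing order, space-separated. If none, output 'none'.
Step 0: DROP seq=5000 -> fresh
Step 1: SEND seq=5134 -> fresh
Step 2: SEND seq=5284 -> fresh
Step 3: SEND seq=5000 -> retransmit
Step 4: SEND seq=5000 -> retransmit
Step 5: SEND seq=0 -> fresh
Step 6: SEND seq=18 -> fresh

Answer: 3 4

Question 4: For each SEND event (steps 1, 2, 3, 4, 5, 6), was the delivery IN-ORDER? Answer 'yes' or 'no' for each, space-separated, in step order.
Step 1: SEND seq=5134 -> out-of-order
Step 2: SEND seq=5284 -> out-of-order
Step 3: SEND seq=5000 -> in-order
Step 4: SEND seq=5000 -> out-of-order
Step 5: SEND seq=0 -> in-order
Step 6: SEND seq=18 -> in-order

Answer: no no yes no yes yes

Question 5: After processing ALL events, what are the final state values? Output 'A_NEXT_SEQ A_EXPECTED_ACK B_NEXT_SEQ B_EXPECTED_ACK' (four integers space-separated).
After event 0: A_seq=5134 A_ack=0 B_seq=0 B_ack=5000
After event 1: A_seq=5284 A_ack=0 B_seq=0 B_ack=5000
After event 2: A_seq=5353 A_ack=0 B_seq=0 B_ack=5000
After event 3: A_seq=5353 A_ack=0 B_seq=0 B_ack=5353
After event 4: A_seq=5353 A_ack=0 B_seq=0 B_ack=5353
After event 5: A_seq=5353 A_ack=18 B_seq=18 B_ack=5353
After event 6: A_seq=5353 A_ack=89 B_seq=89 B_ack=5353

Answer: 5353 89 89 5353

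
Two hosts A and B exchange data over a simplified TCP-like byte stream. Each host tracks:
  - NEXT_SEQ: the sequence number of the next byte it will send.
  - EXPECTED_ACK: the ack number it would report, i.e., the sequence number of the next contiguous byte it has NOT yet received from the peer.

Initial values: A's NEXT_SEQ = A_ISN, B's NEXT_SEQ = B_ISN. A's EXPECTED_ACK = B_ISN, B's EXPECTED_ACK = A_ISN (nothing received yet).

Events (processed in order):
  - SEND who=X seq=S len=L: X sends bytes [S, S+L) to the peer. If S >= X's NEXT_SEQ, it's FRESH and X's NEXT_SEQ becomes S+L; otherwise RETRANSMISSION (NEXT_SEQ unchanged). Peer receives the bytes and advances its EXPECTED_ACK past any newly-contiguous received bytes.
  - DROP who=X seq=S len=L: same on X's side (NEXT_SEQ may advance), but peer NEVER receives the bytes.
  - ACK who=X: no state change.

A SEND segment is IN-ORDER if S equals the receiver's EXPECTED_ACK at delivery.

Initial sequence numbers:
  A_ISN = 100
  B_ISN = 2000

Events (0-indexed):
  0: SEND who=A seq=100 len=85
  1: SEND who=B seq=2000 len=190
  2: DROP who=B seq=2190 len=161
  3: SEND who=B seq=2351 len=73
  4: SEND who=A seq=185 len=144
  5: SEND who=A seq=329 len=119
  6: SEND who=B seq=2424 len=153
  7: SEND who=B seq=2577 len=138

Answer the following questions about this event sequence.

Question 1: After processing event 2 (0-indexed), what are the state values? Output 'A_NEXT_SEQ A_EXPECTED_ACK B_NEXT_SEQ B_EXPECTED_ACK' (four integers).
After event 0: A_seq=185 A_ack=2000 B_seq=2000 B_ack=185
After event 1: A_seq=185 A_ack=2190 B_seq=2190 B_ack=185
After event 2: A_seq=185 A_ack=2190 B_seq=2351 B_ack=185

185 2190 2351 185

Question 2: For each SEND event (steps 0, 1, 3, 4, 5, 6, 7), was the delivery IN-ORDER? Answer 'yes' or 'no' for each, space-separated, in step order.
Step 0: SEND seq=100 -> in-order
Step 1: SEND seq=2000 -> in-order
Step 3: SEND seq=2351 -> out-of-order
Step 4: SEND seq=185 -> in-order
Step 5: SEND seq=329 -> in-order
Step 6: SEND seq=2424 -> out-of-order
Step 7: SEND seq=2577 -> out-of-order

Answer: yes yes no yes yes no no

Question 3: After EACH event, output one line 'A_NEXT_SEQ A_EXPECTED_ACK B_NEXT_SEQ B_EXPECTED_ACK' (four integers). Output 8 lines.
185 2000 2000 185
185 2190 2190 185
185 2190 2351 185
185 2190 2424 185
329 2190 2424 329
448 2190 2424 448
448 2190 2577 448
448 2190 2715 448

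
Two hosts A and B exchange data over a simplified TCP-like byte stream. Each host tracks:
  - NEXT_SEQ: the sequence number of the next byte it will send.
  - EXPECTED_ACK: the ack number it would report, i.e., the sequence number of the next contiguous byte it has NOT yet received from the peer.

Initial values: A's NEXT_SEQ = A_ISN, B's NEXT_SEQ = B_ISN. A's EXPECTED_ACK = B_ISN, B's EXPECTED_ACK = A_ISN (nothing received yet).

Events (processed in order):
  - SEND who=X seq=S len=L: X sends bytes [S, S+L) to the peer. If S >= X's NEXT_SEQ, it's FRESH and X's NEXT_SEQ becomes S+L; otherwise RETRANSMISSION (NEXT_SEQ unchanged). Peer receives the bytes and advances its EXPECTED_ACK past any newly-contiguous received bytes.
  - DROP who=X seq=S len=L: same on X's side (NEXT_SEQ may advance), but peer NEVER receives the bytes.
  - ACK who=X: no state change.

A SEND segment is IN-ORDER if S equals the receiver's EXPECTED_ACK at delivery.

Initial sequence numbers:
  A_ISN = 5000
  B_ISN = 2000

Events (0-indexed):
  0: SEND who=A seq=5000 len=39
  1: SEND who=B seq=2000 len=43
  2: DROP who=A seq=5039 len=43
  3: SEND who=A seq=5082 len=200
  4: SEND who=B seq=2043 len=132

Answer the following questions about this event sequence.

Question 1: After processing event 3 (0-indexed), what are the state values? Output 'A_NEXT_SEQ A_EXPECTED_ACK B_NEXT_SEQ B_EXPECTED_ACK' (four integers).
After event 0: A_seq=5039 A_ack=2000 B_seq=2000 B_ack=5039
After event 1: A_seq=5039 A_ack=2043 B_seq=2043 B_ack=5039
After event 2: A_seq=5082 A_ack=2043 B_seq=2043 B_ack=5039
After event 3: A_seq=5282 A_ack=2043 B_seq=2043 B_ack=5039

5282 2043 2043 5039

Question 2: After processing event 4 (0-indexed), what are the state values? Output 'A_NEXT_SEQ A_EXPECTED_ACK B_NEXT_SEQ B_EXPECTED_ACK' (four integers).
After event 0: A_seq=5039 A_ack=2000 B_seq=2000 B_ack=5039
After event 1: A_seq=5039 A_ack=2043 B_seq=2043 B_ack=5039
After event 2: A_seq=5082 A_ack=2043 B_seq=2043 B_ack=5039
After event 3: A_seq=5282 A_ack=2043 B_seq=2043 B_ack=5039
After event 4: A_seq=5282 A_ack=2175 B_seq=2175 B_ack=5039

5282 2175 2175 5039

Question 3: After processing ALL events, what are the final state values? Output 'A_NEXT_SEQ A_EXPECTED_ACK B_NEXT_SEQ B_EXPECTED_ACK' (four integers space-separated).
After event 0: A_seq=5039 A_ack=2000 B_seq=2000 B_ack=5039
After event 1: A_seq=5039 A_ack=2043 B_seq=2043 B_ack=5039
After event 2: A_seq=5082 A_ack=2043 B_seq=2043 B_ack=5039
After event 3: A_seq=5282 A_ack=2043 B_seq=2043 B_ack=5039
After event 4: A_seq=5282 A_ack=2175 B_seq=2175 B_ack=5039

Answer: 5282 2175 2175 5039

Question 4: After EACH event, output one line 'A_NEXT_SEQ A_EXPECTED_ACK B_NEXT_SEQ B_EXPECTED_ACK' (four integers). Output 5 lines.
5039 2000 2000 5039
5039 2043 2043 5039
5082 2043 2043 5039
5282 2043 2043 5039
5282 2175 2175 5039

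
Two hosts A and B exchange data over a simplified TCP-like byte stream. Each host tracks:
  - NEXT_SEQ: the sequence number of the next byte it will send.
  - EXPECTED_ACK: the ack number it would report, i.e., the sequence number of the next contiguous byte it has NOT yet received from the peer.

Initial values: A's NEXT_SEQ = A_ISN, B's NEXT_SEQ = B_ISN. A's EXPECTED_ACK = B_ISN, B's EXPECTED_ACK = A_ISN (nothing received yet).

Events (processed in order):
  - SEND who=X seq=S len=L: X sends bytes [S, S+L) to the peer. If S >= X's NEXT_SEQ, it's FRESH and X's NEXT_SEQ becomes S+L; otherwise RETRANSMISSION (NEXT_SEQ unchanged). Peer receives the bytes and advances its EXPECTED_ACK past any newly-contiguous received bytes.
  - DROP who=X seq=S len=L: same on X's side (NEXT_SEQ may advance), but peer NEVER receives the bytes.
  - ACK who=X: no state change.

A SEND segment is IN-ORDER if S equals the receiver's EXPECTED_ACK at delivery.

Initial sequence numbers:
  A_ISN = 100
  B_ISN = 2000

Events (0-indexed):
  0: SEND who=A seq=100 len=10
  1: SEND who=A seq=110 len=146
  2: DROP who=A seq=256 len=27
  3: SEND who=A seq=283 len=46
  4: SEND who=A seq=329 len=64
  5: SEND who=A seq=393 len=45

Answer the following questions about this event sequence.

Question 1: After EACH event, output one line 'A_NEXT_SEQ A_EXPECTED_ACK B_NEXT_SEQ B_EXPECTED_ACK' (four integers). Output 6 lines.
110 2000 2000 110
256 2000 2000 256
283 2000 2000 256
329 2000 2000 256
393 2000 2000 256
438 2000 2000 256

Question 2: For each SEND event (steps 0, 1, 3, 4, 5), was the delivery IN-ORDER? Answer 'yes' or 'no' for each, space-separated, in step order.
Step 0: SEND seq=100 -> in-order
Step 1: SEND seq=110 -> in-order
Step 3: SEND seq=283 -> out-of-order
Step 4: SEND seq=329 -> out-of-order
Step 5: SEND seq=393 -> out-of-order

Answer: yes yes no no no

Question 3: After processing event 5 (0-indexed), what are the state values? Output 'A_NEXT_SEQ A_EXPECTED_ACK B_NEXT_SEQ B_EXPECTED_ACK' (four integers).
After event 0: A_seq=110 A_ack=2000 B_seq=2000 B_ack=110
After event 1: A_seq=256 A_ack=2000 B_seq=2000 B_ack=256
After event 2: A_seq=283 A_ack=2000 B_seq=2000 B_ack=256
After event 3: A_seq=329 A_ack=2000 B_seq=2000 B_ack=256
After event 4: A_seq=393 A_ack=2000 B_seq=2000 B_ack=256
After event 5: A_seq=438 A_ack=2000 B_seq=2000 B_ack=256

438 2000 2000 256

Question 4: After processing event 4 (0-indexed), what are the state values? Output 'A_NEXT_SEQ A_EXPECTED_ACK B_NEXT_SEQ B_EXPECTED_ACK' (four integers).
After event 0: A_seq=110 A_ack=2000 B_seq=2000 B_ack=110
After event 1: A_seq=256 A_ack=2000 B_seq=2000 B_ack=256
After event 2: A_seq=283 A_ack=2000 B_seq=2000 B_ack=256
After event 3: A_seq=329 A_ack=2000 B_seq=2000 B_ack=256
After event 4: A_seq=393 A_ack=2000 B_seq=2000 B_ack=256

393 2000 2000 256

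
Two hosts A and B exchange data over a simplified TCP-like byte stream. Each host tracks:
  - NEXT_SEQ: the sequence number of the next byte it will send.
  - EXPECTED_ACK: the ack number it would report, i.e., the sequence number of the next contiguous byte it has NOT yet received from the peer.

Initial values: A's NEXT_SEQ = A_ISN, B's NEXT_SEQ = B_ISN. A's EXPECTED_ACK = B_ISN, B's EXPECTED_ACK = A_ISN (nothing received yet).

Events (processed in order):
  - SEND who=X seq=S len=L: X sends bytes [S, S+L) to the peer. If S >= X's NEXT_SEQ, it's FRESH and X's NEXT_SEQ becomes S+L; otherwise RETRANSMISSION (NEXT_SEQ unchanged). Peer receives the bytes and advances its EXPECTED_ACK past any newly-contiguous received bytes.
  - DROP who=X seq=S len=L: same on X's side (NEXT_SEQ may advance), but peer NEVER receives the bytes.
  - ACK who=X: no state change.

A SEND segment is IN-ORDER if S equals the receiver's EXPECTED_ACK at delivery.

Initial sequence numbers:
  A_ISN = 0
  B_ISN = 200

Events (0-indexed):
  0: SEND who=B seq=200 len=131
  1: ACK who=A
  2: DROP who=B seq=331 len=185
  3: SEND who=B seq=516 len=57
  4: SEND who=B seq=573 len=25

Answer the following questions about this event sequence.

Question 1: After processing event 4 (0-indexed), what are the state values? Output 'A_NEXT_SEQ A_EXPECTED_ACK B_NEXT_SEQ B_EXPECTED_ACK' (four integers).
After event 0: A_seq=0 A_ack=331 B_seq=331 B_ack=0
After event 1: A_seq=0 A_ack=331 B_seq=331 B_ack=0
After event 2: A_seq=0 A_ack=331 B_seq=516 B_ack=0
After event 3: A_seq=0 A_ack=331 B_seq=573 B_ack=0
After event 4: A_seq=0 A_ack=331 B_seq=598 B_ack=0

0 331 598 0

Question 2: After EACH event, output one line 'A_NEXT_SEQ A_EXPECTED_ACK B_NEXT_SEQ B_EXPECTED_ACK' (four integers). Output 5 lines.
0 331 331 0
0 331 331 0
0 331 516 0
0 331 573 0
0 331 598 0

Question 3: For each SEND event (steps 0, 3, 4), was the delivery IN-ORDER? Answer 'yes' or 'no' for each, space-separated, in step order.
Step 0: SEND seq=200 -> in-order
Step 3: SEND seq=516 -> out-of-order
Step 4: SEND seq=573 -> out-of-order

Answer: yes no no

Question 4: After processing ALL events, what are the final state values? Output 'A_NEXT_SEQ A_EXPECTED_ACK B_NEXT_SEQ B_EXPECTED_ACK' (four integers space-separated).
After event 0: A_seq=0 A_ack=331 B_seq=331 B_ack=0
After event 1: A_seq=0 A_ack=331 B_seq=331 B_ack=0
After event 2: A_seq=0 A_ack=331 B_seq=516 B_ack=0
After event 3: A_seq=0 A_ack=331 B_seq=573 B_ack=0
After event 4: A_seq=0 A_ack=331 B_seq=598 B_ack=0

Answer: 0 331 598 0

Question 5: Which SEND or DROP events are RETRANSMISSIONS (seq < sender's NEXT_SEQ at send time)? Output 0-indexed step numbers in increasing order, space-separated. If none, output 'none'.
Step 0: SEND seq=200 -> fresh
Step 2: DROP seq=331 -> fresh
Step 3: SEND seq=516 -> fresh
Step 4: SEND seq=573 -> fresh

Answer: none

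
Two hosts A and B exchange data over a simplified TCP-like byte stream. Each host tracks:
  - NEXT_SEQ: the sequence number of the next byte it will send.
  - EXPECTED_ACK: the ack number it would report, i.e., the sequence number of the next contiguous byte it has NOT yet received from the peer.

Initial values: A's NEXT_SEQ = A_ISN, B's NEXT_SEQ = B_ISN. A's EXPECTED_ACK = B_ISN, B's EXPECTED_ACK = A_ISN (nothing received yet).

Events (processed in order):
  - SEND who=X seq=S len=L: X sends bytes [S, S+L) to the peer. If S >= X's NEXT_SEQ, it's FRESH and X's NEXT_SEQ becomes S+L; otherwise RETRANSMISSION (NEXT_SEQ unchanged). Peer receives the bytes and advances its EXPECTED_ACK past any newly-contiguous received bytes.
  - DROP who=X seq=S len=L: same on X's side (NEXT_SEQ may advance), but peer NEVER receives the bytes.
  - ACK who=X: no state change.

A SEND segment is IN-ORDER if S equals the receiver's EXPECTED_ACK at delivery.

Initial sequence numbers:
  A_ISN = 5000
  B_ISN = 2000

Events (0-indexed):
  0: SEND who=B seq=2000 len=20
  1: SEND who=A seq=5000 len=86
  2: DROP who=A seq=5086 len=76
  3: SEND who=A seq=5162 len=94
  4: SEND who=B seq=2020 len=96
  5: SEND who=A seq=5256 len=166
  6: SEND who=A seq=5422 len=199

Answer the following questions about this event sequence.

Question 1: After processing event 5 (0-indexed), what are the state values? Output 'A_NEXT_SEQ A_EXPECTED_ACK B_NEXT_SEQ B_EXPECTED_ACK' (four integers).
After event 0: A_seq=5000 A_ack=2020 B_seq=2020 B_ack=5000
After event 1: A_seq=5086 A_ack=2020 B_seq=2020 B_ack=5086
After event 2: A_seq=5162 A_ack=2020 B_seq=2020 B_ack=5086
After event 3: A_seq=5256 A_ack=2020 B_seq=2020 B_ack=5086
After event 4: A_seq=5256 A_ack=2116 B_seq=2116 B_ack=5086
After event 5: A_seq=5422 A_ack=2116 B_seq=2116 B_ack=5086

5422 2116 2116 5086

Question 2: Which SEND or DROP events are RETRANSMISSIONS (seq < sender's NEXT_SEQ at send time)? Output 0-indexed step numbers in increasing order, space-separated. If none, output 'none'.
Step 0: SEND seq=2000 -> fresh
Step 1: SEND seq=5000 -> fresh
Step 2: DROP seq=5086 -> fresh
Step 3: SEND seq=5162 -> fresh
Step 4: SEND seq=2020 -> fresh
Step 5: SEND seq=5256 -> fresh
Step 6: SEND seq=5422 -> fresh

Answer: none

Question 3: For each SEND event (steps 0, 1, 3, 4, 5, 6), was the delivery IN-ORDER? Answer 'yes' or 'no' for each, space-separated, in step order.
Step 0: SEND seq=2000 -> in-order
Step 1: SEND seq=5000 -> in-order
Step 3: SEND seq=5162 -> out-of-order
Step 4: SEND seq=2020 -> in-order
Step 5: SEND seq=5256 -> out-of-order
Step 6: SEND seq=5422 -> out-of-order

Answer: yes yes no yes no no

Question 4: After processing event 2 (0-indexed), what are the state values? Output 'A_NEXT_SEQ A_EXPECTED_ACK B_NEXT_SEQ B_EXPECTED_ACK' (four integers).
After event 0: A_seq=5000 A_ack=2020 B_seq=2020 B_ack=5000
After event 1: A_seq=5086 A_ack=2020 B_seq=2020 B_ack=5086
After event 2: A_seq=5162 A_ack=2020 B_seq=2020 B_ack=5086

5162 2020 2020 5086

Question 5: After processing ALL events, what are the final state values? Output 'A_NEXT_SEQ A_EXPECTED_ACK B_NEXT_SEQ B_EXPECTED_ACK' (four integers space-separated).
After event 0: A_seq=5000 A_ack=2020 B_seq=2020 B_ack=5000
After event 1: A_seq=5086 A_ack=2020 B_seq=2020 B_ack=5086
After event 2: A_seq=5162 A_ack=2020 B_seq=2020 B_ack=5086
After event 3: A_seq=5256 A_ack=2020 B_seq=2020 B_ack=5086
After event 4: A_seq=5256 A_ack=2116 B_seq=2116 B_ack=5086
After event 5: A_seq=5422 A_ack=2116 B_seq=2116 B_ack=5086
After event 6: A_seq=5621 A_ack=2116 B_seq=2116 B_ack=5086

Answer: 5621 2116 2116 5086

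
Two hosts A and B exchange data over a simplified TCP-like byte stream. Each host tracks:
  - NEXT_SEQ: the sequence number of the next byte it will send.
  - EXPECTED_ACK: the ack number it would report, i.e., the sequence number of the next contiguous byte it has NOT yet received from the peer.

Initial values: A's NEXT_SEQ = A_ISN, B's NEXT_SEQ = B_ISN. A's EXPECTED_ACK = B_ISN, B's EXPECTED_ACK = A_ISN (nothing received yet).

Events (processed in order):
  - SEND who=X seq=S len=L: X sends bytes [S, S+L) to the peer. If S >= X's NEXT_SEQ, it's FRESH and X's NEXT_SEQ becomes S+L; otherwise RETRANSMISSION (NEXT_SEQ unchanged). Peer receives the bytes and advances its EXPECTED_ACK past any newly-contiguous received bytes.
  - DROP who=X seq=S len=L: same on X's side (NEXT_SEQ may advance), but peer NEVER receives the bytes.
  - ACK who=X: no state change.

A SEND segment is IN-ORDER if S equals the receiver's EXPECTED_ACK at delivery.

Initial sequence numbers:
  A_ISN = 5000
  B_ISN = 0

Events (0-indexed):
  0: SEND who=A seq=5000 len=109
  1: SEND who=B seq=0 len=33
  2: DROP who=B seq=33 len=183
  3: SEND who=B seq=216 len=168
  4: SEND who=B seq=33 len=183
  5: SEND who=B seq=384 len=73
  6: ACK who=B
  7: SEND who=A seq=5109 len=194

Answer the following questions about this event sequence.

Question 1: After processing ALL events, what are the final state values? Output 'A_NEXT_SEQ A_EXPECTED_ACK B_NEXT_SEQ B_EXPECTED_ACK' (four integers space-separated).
Answer: 5303 457 457 5303

Derivation:
After event 0: A_seq=5109 A_ack=0 B_seq=0 B_ack=5109
After event 1: A_seq=5109 A_ack=33 B_seq=33 B_ack=5109
After event 2: A_seq=5109 A_ack=33 B_seq=216 B_ack=5109
After event 3: A_seq=5109 A_ack=33 B_seq=384 B_ack=5109
After event 4: A_seq=5109 A_ack=384 B_seq=384 B_ack=5109
After event 5: A_seq=5109 A_ack=457 B_seq=457 B_ack=5109
After event 6: A_seq=5109 A_ack=457 B_seq=457 B_ack=5109
After event 7: A_seq=5303 A_ack=457 B_seq=457 B_ack=5303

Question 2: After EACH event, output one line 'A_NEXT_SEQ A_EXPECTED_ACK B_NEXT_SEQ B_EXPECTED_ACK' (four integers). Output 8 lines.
5109 0 0 5109
5109 33 33 5109
5109 33 216 5109
5109 33 384 5109
5109 384 384 5109
5109 457 457 5109
5109 457 457 5109
5303 457 457 5303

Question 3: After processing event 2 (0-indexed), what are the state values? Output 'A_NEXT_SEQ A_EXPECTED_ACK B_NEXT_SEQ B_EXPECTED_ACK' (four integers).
After event 0: A_seq=5109 A_ack=0 B_seq=0 B_ack=5109
After event 1: A_seq=5109 A_ack=33 B_seq=33 B_ack=5109
After event 2: A_seq=5109 A_ack=33 B_seq=216 B_ack=5109

5109 33 216 5109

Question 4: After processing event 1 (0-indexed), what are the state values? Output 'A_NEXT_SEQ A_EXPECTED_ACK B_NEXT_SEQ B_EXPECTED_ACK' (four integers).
After event 0: A_seq=5109 A_ack=0 B_seq=0 B_ack=5109
After event 1: A_seq=5109 A_ack=33 B_seq=33 B_ack=5109

5109 33 33 5109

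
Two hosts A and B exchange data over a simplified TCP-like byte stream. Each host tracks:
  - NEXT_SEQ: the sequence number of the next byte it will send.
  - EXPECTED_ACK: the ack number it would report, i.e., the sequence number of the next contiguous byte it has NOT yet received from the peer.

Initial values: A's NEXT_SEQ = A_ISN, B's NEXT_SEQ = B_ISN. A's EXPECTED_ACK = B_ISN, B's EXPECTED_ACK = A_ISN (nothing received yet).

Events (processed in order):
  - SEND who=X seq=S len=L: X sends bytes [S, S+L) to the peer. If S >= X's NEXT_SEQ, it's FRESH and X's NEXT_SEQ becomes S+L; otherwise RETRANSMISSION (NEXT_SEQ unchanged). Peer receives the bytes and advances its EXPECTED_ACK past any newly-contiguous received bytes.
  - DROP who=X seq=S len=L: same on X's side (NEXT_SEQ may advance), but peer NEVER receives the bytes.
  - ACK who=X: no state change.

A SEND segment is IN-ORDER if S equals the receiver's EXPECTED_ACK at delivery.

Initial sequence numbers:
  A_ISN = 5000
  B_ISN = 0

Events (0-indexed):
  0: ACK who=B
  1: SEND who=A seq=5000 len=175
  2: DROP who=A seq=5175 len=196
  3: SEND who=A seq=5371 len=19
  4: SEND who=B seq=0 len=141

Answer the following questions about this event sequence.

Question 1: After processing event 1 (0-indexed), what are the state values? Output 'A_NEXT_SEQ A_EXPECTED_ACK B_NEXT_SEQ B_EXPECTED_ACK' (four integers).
After event 0: A_seq=5000 A_ack=0 B_seq=0 B_ack=5000
After event 1: A_seq=5175 A_ack=0 B_seq=0 B_ack=5175

5175 0 0 5175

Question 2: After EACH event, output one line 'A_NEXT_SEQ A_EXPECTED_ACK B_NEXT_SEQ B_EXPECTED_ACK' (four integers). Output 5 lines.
5000 0 0 5000
5175 0 0 5175
5371 0 0 5175
5390 0 0 5175
5390 141 141 5175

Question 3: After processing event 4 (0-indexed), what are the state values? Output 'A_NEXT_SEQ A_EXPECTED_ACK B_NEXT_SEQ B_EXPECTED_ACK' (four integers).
After event 0: A_seq=5000 A_ack=0 B_seq=0 B_ack=5000
After event 1: A_seq=5175 A_ack=0 B_seq=0 B_ack=5175
After event 2: A_seq=5371 A_ack=0 B_seq=0 B_ack=5175
After event 3: A_seq=5390 A_ack=0 B_seq=0 B_ack=5175
After event 4: A_seq=5390 A_ack=141 B_seq=141 B_ack=5175

5390 141 141 5175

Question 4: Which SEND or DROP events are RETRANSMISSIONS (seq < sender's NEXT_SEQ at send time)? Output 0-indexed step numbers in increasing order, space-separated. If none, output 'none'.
Step 1: SEND seq=5000 -> fresh
Step 2: DROP seq=5175 -> fresh
Step 3: SEND seq=5371 -> fresh
Step 4: SEND seq=0 -> fresh

Answer: none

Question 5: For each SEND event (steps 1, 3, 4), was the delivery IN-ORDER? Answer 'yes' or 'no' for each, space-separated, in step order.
Answer: yes no yes

Derivation:
Step 1: SEND seq=5000 -> in-order
Step 3: SEND seq=5371 -> out-of-order
Step 4: SEND seq=0 -> in-order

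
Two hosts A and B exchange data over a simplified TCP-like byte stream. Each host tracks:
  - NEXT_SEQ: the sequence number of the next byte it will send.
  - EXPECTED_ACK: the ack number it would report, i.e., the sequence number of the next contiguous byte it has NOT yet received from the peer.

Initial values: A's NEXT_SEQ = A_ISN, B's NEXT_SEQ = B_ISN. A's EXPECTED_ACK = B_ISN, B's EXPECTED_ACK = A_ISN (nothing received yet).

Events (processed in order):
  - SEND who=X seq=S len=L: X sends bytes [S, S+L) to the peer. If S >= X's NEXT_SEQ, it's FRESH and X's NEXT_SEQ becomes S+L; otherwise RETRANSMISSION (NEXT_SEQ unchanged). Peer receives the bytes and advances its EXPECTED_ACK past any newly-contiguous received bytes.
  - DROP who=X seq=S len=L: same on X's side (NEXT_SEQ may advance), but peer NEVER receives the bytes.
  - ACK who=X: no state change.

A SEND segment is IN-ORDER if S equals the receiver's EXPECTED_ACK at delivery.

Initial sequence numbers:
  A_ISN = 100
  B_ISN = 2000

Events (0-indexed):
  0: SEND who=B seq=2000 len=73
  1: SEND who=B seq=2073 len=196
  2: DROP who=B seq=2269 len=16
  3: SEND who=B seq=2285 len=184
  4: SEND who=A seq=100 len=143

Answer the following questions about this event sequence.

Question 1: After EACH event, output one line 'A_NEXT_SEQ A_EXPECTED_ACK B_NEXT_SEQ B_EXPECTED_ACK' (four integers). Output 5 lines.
100 2073 2073 100
100 2269 2269 100
100 2269 2285 100
100 2269 2469 100
243 2269 2469 243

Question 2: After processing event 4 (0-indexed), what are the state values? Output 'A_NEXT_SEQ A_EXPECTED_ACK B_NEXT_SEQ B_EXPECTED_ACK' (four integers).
After event 0: A_seq=100 A_ack=2073 B_seq=2073 B_ack=100
After event 1: A_seq=100 A_ack=2269 B_seq=2269 B_ack=100
After event 2: A_seq=100 A_ack=2269 B_seq=2285 B_ack=100
After event 3: A_seq=100 A_ack=2269 B_seq=2469 B_ack=100
After event 4: A_seq=243 A_ack=2269 B_seq=2469 B_ack=243

243 2269 2469 243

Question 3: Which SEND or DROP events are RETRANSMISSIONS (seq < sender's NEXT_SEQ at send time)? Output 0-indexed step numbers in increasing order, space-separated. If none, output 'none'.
Step 0: SEND seq=2000 -> fresh
Step 1: SEND seq=2073 -> fresh
Step 2: DROP seq=2269 -> fresh
Step 3: SEND seq=2285 -> fresh
Step 4: SEND seq=100 -> fresh

Answer: none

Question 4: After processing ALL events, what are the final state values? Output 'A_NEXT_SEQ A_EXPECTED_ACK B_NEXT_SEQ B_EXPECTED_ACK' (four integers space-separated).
After event 0: A_seq=100 A_ack=2073 B_seq=2073 B_ack=100
After event 1: A_seq=100 A_ack=2269 B_seq=2269 B_ack=100
After event 2: A_seq=100 A_ack=2269 B_seq=2285 B_ack=100
After event 3: A_seq=100 A_ack=2269 B_seq=2469 B_ack=100
After event 4: A_seq=243 A_ack=2269 B_seq=2469 B_ack=243

Answer: 243 2269 2469 243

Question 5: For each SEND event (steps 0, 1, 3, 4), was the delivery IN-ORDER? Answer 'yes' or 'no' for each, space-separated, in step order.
Step 0: SEND seq=2000 -> in-order
Step 1: SEND seq=2073 -> in-order
Step 3: SEND seq=2285 -> out-of-order
Step 4: SEND seq=100 -> in-order

Answer: yes yes no yes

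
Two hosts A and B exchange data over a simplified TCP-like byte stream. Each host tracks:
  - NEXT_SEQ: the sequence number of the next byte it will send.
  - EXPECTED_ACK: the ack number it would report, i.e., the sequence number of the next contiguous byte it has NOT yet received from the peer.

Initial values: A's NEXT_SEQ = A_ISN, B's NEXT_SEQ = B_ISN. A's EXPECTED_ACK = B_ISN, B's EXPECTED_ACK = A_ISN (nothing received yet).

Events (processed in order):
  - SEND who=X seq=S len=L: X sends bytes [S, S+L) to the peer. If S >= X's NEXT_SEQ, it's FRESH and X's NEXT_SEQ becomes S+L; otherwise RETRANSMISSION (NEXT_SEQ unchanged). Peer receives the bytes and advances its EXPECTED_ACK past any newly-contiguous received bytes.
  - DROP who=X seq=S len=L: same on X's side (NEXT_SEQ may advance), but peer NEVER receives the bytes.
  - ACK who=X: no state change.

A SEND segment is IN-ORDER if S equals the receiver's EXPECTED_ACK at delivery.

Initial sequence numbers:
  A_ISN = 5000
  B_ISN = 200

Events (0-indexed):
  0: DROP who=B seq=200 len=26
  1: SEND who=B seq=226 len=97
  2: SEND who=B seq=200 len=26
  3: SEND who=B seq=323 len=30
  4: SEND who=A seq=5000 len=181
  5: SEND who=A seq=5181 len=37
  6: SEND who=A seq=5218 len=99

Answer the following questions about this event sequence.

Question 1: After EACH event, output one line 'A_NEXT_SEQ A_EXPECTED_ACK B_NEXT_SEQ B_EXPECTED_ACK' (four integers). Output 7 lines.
5000 200 226 5000
5000 200 323 5000
5000 323 323 5000
5000 353 353 5000
5181 353 353 5181
5218 353 353 5218
5317 353 353 5317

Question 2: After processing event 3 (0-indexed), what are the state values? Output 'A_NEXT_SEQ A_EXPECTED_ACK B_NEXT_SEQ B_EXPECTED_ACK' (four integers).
After event 0: A_seq=5000 A_ack=200 B_seq=226 B_ack=5000
After event 1: A_seq=5000 A_ack=200 B_seq=323 B_ack=5000
After event 2: A_seq=5000 A_ack=323 B_seq=323 B_ack=5000
After event 3: A_seq=5000 A_ack=353 B_seq=353 B_ack=5000

5000 353 353 5000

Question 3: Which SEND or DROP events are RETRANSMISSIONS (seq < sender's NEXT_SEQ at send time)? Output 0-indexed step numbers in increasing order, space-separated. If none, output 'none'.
Answer: 2

Derivation:
Step 0: DROP seq=200 -> fresh
Step 1: SEND seq=226 -> fresh
Step 2: SEND seq=200 -> retransmit
Step 3: SEND seq=323 -> fresh
Step 4: SEND seq=5000 -> fresh
Step 5: SEND seq=5181 -> fresh
Step 6: SEND seq=5218 -> fresh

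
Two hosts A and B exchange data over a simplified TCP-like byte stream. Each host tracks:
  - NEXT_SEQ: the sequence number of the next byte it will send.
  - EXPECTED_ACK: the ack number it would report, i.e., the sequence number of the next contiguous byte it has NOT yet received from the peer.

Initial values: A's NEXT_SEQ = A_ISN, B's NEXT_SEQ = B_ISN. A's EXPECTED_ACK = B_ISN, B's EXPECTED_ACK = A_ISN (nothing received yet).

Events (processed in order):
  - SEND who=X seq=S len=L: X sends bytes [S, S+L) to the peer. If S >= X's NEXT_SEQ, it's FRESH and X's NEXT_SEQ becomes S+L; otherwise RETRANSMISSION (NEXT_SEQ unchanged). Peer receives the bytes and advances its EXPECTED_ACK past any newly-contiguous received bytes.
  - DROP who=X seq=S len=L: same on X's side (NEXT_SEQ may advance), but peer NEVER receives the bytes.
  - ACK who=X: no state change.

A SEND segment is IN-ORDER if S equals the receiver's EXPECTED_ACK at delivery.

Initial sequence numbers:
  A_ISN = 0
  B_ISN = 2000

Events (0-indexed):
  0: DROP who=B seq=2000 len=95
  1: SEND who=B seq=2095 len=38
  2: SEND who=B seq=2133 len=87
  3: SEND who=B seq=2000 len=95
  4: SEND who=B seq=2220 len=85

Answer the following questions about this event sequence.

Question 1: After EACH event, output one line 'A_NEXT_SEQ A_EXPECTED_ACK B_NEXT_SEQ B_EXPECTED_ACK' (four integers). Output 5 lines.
0 2000 2095 0
0 2000 2133 0
0 2000 2220 0
0 2220 2220 0
0 2305 2305 0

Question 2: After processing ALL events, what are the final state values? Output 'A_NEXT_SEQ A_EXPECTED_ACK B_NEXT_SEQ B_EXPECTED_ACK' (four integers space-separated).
Answer: 0 2305 2305 0

Derivation:
After event 0: A_seq=0 A_ack=2000 B_seq=2095 B_ack=0
After event 1: A_seq=0 A_ack=2000 B_seq=2133 B_ack=0
After event 2: A_seq=0 A_ack=2000 B_seq=2220 B_ack=0
After event 3: A_seq=0 A_ack=2220 B_seq=2220 B_ack=0
After event 4: A_seq=0 A_ack=2305 B_seq=2305 B_ack=0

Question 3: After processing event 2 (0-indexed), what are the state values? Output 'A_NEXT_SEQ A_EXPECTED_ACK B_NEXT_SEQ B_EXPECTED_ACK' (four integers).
After event 0: A_seq=0 A_ack=2000 B_seq=2095 B_ack=0
After event 1: A_seq=0 A_ack=2000 B_seq=2133 B_ack=0
After event 2: A_seq=0 A_ack=2000 B_seq=2220 B_ack=0

0 2000 2220 0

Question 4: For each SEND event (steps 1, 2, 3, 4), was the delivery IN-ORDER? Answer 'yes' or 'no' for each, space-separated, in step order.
Answer: no no yes yes

Derivation:
Step 1: SEND seq=2095 -> out-of-order
Step 2: SEND seq=2133 -> out-of-order
Step 3: SEND seq=2000 -> in-order
Step 4: SEND seq=2220 -> in-order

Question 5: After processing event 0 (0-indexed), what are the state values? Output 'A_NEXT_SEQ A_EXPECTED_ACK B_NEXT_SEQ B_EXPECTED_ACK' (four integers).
After event 0: A_seq=0 A_ack=2000 B_seq=2095 B_ack=0

0 2000 2095 0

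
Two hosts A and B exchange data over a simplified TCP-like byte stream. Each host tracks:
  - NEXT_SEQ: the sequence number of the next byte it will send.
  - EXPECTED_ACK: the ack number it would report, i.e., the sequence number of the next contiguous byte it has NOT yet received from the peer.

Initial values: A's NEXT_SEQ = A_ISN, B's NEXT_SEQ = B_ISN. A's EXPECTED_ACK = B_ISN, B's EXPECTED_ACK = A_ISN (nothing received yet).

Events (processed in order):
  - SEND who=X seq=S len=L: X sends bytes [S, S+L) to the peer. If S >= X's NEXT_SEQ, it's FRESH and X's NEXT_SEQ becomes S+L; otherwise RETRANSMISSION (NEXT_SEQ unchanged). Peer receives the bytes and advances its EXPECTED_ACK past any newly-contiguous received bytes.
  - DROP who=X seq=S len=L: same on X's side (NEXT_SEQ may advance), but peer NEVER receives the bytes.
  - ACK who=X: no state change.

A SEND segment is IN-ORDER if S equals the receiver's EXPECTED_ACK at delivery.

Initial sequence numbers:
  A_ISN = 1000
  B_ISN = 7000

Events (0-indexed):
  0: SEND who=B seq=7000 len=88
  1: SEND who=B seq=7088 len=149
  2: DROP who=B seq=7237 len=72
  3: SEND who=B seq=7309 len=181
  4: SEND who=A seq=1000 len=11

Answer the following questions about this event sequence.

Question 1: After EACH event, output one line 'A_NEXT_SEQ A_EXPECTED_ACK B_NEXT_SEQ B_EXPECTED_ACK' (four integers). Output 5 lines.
1000 7088 7088 1000
1000 7237 7237 1000
1000 7237 7309 1000
1000 7237 7490 1000
1011 7237 7490 1011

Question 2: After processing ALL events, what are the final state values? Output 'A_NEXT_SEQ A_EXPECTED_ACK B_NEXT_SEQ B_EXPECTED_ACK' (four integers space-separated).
Answer: 1011 7237 7490 1011

Derivation:
After event 0: A_seq=1000 A_ack=7088 B_seq=7088 B_ack=1000
After event 1: A_seq=1000 A_ack=7237 B_seq=7237 B_ack=1000
After event 2: A_seq=1000 A_ack=7237 B_seq=7309 B_ack=1000
After event 3: A_seq=1000 A_ack=7237 B_seq=7490 B_ack=1000
After event 4: A_seq=1011 A_ack=7237 B_seq=7490 B_ack=1011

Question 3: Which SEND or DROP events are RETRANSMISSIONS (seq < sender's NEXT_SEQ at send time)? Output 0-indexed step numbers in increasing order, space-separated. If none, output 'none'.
Step 0: SEND seq=7000 -> fresh
Step 1: SEND seq=7088 -> fresh
Step 2: DROP seq=7237 -> fresh
Step 3: SEND seq=7309 -> fresh
Step 4: SEND seq=1000 -> fresh

Answer: none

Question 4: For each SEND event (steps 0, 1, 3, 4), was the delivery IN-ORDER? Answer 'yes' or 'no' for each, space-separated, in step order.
Answer: yes yes no yes

Derivation:
Step 0: SEND seq=7000 -> in-order
Step 1: SEND seq=7088 -> in-order
Step 3: SEND seq=7309 -> out-of-order
Step 4: SEND seq=1000 -> in-order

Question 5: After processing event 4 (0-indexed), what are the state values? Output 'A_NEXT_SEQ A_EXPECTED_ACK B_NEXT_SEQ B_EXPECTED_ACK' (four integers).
After event 0: A_seq=1000 A_ack=7088 B_seq=7088 B_ack=1000
After event 1: A_seq=1000 A_ack=7237 B_seq=7237 B_ack=1000
After event 2: A_seq=1000 A_ack=7237 B_seq=7309 B_ack=1000
After event 3: A_seq=1000 A_ack=7237 B_seq=7490 B_ack=1000
After event 4: A_seq=1011 A_ack=7237 B_seq=7490 B_ack=1011

1011 7237 7490 1011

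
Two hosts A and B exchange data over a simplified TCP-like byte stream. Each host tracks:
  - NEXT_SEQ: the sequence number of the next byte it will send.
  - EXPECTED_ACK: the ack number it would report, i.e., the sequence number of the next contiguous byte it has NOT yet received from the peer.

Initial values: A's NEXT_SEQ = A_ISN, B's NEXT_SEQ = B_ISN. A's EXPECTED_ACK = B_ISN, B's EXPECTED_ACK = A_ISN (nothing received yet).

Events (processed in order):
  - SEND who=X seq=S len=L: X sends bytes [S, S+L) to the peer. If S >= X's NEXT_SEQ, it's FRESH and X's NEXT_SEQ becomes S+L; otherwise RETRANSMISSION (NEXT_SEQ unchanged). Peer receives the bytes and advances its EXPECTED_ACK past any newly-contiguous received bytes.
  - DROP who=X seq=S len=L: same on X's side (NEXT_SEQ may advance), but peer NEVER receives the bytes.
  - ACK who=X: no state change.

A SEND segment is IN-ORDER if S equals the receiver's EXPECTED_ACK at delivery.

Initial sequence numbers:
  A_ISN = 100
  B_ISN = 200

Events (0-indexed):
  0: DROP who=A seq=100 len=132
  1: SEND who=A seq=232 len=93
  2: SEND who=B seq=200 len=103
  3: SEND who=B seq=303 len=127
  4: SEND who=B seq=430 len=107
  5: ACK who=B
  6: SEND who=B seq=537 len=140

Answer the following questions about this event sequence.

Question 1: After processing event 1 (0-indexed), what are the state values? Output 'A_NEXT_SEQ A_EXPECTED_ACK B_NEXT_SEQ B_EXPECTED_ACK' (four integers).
After event 0: A_seq=232 A_ack=200 B_seq=200 B_ack=100
After event 1: A_seq=325 A_ack=200 B_seq=200 B_ack=100

325 200 200 100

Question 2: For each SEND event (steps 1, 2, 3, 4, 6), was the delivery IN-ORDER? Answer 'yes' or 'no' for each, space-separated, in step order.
Step 1: SEND seq=232 -> out-of-order
Step 2: SEND seq=200 -> in-order
Step 3: SEND seq=303 -> in-order
Step 4: SEND seq=430 -> in-order
Step 6: SEND seq=537 -> in-order

Answer: no yes yes yes yes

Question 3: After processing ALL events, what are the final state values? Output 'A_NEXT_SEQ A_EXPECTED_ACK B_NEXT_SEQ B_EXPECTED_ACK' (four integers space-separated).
Answer: 325 677 677 100

Derivation:
After event 0: A_seq=232 A_ack=200 B_seq=200 B_ack=100
After event 1: A_seq=325 A_ack=200 B_seq=200 B_ack=100
After event 2: A_seq=325 A_ack=303 B_seq=303 B_ack=100
After event 3: A_seq=325 A_ack=430 B_seq=430 B_ack=100
After event 4: A_seq=325 A_ack=537 B_seq=537 B_ack=100
After event 5: A_seq=325 A_ack=537 B_seq=537 B_ack=100
After event 6: A_seq=325 A_ack=677 B_seq=677 B_ack=100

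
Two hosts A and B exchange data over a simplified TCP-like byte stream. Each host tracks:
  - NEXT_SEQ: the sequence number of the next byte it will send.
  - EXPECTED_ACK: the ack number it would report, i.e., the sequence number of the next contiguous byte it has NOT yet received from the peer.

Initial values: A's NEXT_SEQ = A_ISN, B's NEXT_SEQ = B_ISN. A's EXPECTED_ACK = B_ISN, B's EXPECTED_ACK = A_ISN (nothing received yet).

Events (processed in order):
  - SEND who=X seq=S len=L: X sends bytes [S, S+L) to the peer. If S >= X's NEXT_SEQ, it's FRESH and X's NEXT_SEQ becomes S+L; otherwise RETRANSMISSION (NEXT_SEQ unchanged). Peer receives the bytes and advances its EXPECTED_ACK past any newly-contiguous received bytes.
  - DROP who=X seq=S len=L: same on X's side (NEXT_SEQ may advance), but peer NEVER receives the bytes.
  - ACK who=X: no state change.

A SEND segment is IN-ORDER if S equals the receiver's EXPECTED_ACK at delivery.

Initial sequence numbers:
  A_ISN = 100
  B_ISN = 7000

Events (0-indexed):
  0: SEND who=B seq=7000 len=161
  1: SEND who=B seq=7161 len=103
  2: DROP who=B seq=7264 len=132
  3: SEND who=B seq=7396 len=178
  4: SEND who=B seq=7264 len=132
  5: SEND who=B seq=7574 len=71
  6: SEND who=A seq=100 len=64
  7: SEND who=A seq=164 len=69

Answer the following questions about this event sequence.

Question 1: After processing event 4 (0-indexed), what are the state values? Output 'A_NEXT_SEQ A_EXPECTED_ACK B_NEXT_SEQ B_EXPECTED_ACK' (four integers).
After event 0: A_seq=100 A_ack=7161 B_seq=7161 B_ack=100
After event 1: A_seq=100 A_ack=7264 B_seq=7264 B_ack=100
After event 2: A_seq=100 A_ack=7264 B_seq=7396 B_ack=100
After event 3: A_seq=100 A_ack=7264 B_seq=7574 B_ack=100
After event 4: A_seq=100 A_ack=7574 B_seq=7574 B_ack=100

100 7574 7574 100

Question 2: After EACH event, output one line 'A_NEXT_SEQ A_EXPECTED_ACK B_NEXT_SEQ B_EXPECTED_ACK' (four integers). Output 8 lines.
100 7161 7161 100
100 7264 7264 100
100 7264 7396 100
100 7264 7574 100
100 7574 7574 100
100 7645 7645 100
164 7645 7645 164
233 7645 7645 233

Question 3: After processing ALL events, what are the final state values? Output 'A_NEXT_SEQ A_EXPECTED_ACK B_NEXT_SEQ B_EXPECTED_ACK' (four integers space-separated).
Answer: 233 7645 7645 233

Derivation:
After event 0: A_seq=100 A_ack=7161 B_seq=7161 B_ack=100
After event 1: A_seq=100 A_ack=7264 B_seq=7264 B_ack=100
After event 2: A_seq=100 A_ack=7264 B_seq=7396 B_ack=100
After event 3: A_seq=100 A_ack=7264 B_seq=7574 B_ack=100
After event 4: A_seq=100 A_ack=7574 B_seq=7574 B_ack=100
After event 5: A_seq=100 A_ack=7645 B_seq=7645 B_ack=100
After event 6: A_seq=164 A_ack=7645 B_seq=7645 B_ack=164
After event 7: A_seq=233 A_ack=7645 B_seq=7645 B_ack=233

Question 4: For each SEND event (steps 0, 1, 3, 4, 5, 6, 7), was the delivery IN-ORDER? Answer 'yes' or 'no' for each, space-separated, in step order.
Answer: yes yes no yes yes yes yes

Derivation:
Step 0: SEND seq=7000 -> in-order
Step 1: SEND seq=7161 -> in-order
Step 3: SEND seq=7396 -> out-of-order
Step 4: SEND seq=7264 -> in-order
Step 5: SEND seq=7574 -> in-order
Step 6: SEND seq=100 -> in-order
Step 7: SEND seq=164 -> in-order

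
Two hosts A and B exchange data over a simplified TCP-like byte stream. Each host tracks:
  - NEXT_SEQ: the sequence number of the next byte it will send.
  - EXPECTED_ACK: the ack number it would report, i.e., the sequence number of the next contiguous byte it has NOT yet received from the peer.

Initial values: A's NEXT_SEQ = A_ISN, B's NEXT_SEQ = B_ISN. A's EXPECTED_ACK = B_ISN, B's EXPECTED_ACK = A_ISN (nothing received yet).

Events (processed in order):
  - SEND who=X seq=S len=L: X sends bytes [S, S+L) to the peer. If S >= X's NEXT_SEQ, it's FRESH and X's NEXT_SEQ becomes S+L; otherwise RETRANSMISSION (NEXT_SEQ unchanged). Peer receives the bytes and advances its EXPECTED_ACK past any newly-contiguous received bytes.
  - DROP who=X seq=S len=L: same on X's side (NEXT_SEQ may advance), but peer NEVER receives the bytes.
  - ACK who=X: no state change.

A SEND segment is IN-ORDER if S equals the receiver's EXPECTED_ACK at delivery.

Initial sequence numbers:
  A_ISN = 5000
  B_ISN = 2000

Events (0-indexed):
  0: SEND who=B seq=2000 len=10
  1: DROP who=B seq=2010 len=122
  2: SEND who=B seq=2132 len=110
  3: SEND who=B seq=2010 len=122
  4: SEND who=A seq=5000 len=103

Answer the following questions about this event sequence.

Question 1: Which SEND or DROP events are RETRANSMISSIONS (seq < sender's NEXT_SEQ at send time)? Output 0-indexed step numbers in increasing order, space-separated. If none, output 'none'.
Step 0: SEND seq=2000 -> fresh
Step 1: DROP seq=2010 -> fresh
Step 2: SEND seq=2132 -> fresh
Step 3: SEND seq=2010 -> retransmit
Step 4: SEND seq=5000 -> fresh

Answer: 3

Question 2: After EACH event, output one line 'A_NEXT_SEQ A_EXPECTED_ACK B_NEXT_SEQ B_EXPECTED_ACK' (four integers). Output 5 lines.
5000 2010 2010 5000
5000 2010 2132 5000
5000 2010 2242 5000
5000 2242 2242 5000
5103 2242 2242 5103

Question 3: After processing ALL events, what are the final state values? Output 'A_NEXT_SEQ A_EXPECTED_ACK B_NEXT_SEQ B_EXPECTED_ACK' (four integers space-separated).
After event 0: A_seq=5000 A_ack=2010 B_seq=2010 B_ack=5000
After event 1: A_seq=5000 A_ack=2010 B_seq=2132 B_ack=5000
After event 2: A_seq=5000 A_ack=2010 B_seq=2242 B_ack=5000
After event 3: A_seq=5000 A_ack=2242 B_seq=2242 B_ack=5000
After event 4: A_seq=5103 A_ack=2242 B_seq=2242 B_ack=5103

Answer: 5103 2242 2242 5103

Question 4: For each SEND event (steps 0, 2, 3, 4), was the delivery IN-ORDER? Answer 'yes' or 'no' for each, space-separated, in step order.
Answer: yes no yes yes

Derivation:
Step 0: SEND seq=2000 -> in-order
Step 2: SEND seq=2132 -> out-of-order
Step 3: SEND seq=2010 -> in-order
Step 4: SEND seq=5000 -> in-order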